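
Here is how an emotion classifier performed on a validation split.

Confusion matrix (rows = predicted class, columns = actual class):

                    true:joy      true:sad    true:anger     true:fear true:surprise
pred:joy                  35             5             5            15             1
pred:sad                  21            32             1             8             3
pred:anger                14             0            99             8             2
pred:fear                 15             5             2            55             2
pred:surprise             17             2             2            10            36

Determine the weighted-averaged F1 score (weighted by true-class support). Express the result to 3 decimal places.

0.637

Per-class F1 score (2·TP/(2·TP+FP+FN)):
  joy: TP=35, FP=5+5+15+1=26, FN=21+14+15+17=67 → 70/163 = 0.4294
  sad: TP=32, FP=21+1+8+3=33, FN=5+0+5+2=12 → 64/109 = 0.5872
  anger: TP=99, FP=14+0+8+2=24, FN=5+1+2+2=10 → 198/232 = 0.8534
  fear: TP=55, FP=15+5+2+2=24, FN=15+8+8+10=41 → 110/175 = 0.6286
  surprise: TP=36, FP=17+2+2+10=31, FN=1+3+2+2=8 → 72/111 = 0.6486
Weighted-F1 score = Σ (supportᵢ/N)·F1 scoreᵢ with N=395: (102/395)·0.4294 + (44/395)·0.5872 + (109/395)·0.8534 + (96/395)·0.6286 + (44/395)·0.6486 = 0.637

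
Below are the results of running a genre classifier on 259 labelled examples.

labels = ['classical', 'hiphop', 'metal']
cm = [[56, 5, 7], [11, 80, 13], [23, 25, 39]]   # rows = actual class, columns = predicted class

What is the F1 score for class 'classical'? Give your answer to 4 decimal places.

0.7089

F1 score = 2·TP/(2·TP+FP+FN).
classical: TP=56, FP=11+23=34, FN=5+7=12 → 112/158 = 0.70886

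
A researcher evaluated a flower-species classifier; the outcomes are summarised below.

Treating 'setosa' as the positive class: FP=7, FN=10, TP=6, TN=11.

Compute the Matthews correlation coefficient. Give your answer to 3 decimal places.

MCC = (TP·TN − FP·FN) / √((TP+FP)(TP+FN)(TN+FP)(TN+FN))
Numerator = 6·11 − 7·10 = -4
Denominator = √(13·16·18·21) = √78624 = 280.3997
MCC = -4 / 280.3997 = -0.014

-0.014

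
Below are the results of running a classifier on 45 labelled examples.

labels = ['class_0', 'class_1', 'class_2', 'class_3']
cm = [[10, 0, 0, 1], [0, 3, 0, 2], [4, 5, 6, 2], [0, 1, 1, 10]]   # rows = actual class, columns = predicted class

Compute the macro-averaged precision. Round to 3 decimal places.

0.643

Per-class precision (TP/(TP+FP)):
  class_0: TP=10, FP=0+4+0=4 → 10/14 = 0.7143
  class_1: TP=3, FP=0+5+1=6 → 3/9 = 0.3333
  class_2: TP=6, FP=0+0+1=1 → 6/7 = 0.8571
  class_3: TP=10, FP=1+2+2=5 → 10/15 = 0.6667
Macro-precision = mean = (0.7143 + 0.3333 + 0.8571 + 0.6667) / 4 = 0.643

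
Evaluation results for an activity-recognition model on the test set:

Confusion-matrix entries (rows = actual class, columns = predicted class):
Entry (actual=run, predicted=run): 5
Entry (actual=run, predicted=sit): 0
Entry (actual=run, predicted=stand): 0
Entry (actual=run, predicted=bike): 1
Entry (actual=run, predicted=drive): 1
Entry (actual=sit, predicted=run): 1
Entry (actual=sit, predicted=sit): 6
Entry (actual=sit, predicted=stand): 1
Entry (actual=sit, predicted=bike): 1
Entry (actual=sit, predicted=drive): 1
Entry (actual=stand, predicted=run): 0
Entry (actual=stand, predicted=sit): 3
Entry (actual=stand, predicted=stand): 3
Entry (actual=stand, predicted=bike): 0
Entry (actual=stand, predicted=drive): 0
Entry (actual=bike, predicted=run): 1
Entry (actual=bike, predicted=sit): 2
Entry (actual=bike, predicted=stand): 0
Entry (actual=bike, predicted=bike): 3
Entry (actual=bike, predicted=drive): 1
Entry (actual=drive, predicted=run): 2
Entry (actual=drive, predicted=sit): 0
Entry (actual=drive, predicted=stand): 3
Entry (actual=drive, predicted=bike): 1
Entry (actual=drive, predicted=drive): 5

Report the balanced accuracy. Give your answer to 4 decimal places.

Balanced accuracy = mean of per-class recall.
  run: recall = 5/7 = 0.71429
  sit: recall = 6/10 = 0.60000
  stand: recall = 3/6 = 0.50000
  bike: recall = 3/7 = 0.42857
  drive: recall = 5/11 = 0.45455
Mean = (0.71429 + 0.60000 + 0.50000 + 0.42857 + 0.45455) / 5 = 0.5395

0.5395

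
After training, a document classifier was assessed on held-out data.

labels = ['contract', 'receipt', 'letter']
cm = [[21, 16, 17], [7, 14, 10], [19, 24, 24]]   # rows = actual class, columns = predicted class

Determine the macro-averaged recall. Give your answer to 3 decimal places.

0.400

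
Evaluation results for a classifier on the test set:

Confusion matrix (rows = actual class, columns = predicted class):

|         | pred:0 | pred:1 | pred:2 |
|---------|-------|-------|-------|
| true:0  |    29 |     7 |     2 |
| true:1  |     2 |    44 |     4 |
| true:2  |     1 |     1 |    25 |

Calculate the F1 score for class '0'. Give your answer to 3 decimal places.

Treat '0' as positive and all other classes as negative.
F1 score = 2·TP/(2·TP+FP+FN).
0: TP=29, FP=2+1=3, FN=7+2=9 → 58/70 = 0.8286

0.829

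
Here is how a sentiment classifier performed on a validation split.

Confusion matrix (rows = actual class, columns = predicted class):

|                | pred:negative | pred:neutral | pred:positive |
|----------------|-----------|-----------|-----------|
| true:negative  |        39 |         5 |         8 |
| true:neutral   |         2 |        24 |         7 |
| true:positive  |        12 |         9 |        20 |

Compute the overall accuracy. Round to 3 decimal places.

Accuracy = trace / total = (39+24+20=83) / 126 = 83/126 = 0.659

0.659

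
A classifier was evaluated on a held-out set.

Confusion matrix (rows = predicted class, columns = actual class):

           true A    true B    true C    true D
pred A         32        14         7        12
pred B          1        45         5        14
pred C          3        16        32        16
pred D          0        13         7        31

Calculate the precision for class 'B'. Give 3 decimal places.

precision = TP/(TP+FP).
B: TP=45, FP=1+5+14=20 → 45/65 = 0.6923

0.692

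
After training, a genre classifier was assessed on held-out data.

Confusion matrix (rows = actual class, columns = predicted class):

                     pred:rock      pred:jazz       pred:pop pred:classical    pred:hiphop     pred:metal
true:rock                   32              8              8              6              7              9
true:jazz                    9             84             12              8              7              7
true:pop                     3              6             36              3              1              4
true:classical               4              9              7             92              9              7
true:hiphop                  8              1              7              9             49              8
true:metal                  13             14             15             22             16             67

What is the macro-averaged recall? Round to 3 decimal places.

Per-class recall (TP/(TP+FN)):
  rock: TP=32, FN=8+8+6+7+9=38 → 32/70 = 0.4571
  jazz: TP=84, FN=9+12+8+7+7=43 → 84/127 = 0.6614
  pop: TP=36, FN=3+6+3+1+4=17 → 36/53 = 0.6792
  classical: TP=92, FN=4+9+7+9+7=36 → 92/128 = 0.7188
  hiphop: TP=49, FN=8+1+7+9+8=33 → 49/82 = 0.5976
  metal: TP=67, FN=13+14+15+22+16=80 → 67/147 = 0.4558
Macro-recall = mean = (0.4571 + 0.6614 + 0.6792 + 0.7188 + 0.5976 + 0.4558) / 6 = 0.595

0.595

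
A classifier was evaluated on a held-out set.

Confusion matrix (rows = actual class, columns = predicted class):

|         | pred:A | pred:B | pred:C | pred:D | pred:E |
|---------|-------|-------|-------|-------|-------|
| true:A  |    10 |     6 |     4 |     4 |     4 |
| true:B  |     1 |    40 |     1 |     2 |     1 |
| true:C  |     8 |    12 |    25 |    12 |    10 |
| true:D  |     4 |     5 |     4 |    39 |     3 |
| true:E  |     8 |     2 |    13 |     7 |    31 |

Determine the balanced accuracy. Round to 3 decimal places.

0.567

Balanced accuracy = mean of per-class recall.
  A: recall = 10/28 = 0.3571
  B: recall = 40/45 = 0.8889
  C: recall = 25/67 = 0.3731
  D: recall = 39/55 = 0.7091
  E: recall = 31/61 = 0.5082
Mean = (0.3571 + 0.8889 + 0.3731 + 0.7091 + 0.5082) / 5 = 0.567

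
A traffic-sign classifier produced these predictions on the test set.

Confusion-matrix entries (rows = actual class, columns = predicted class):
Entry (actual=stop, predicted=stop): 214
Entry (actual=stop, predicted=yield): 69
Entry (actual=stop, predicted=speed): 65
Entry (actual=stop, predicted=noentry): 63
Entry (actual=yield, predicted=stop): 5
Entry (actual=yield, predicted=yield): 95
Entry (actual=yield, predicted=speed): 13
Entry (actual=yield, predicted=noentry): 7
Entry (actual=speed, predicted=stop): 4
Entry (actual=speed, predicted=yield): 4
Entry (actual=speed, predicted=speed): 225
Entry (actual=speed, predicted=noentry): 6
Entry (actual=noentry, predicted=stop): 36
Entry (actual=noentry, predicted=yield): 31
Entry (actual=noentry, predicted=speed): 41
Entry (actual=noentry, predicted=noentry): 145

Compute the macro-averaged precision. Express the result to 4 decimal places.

0.6535

Per-class precision (TP/(TP+FP)):
  stop: TP=214, FP=5+4+36=45 → 214/259 = 0.82625
  yield: TP=95, FP=69+4+31=104 → 95/199 = 0.47739
  speed: TP=225, FP=65+13+41=119 → 225/344 = 0.65407
  noentry: TP=145, FP=63+7+6=76 → 145/221 = 0.65611
Macro-precision = mean = (0.82625 + 0.47739 + 0.65407 + 0.65611) / 4 = 0.6535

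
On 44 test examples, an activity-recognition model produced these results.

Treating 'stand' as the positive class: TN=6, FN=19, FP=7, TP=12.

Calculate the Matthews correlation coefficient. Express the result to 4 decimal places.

-0.1394

MCC = (TP·TN − FP·FN) / √((TP+FP)(TP+FN)(TN+FP)(TN+FN))
Numerator = 12·6 − 7·19 = -61
Denominator = √(19·31·13·25) = √191425 = 437.5214
MCC = -61 / 437.5214 = -0.1394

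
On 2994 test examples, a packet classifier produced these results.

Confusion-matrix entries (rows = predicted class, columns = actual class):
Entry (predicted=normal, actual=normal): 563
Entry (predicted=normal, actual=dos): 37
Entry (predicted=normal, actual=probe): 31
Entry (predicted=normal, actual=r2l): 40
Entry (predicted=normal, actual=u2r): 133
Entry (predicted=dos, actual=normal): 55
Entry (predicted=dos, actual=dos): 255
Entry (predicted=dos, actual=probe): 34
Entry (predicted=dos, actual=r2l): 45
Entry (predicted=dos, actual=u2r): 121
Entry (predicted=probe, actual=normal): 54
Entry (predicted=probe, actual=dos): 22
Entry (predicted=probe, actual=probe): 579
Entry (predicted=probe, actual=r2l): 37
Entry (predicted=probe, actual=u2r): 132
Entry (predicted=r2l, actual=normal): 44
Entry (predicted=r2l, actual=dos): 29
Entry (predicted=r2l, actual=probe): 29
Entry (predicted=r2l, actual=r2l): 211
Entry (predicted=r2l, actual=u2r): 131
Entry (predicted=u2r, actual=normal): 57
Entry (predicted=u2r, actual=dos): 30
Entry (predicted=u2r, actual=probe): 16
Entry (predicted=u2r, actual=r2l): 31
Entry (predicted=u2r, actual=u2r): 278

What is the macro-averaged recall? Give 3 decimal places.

Per-class recall (TP/(TP+FN)):
  normal: TP=563, FN=55+54+44+57=210 → 563/773 = 0.7283
  dos: TP=255, FN=37+22+29+30=118 → 255/373 = 0.6836
  probe: TP=579, FN=31+34+29+16=110 → 579/689 = 0.8403
  r2l: TP=211, FN=40+45+37+31=153 → 211/364 = 0.5797
  u2r: TP=278, FN=133+121+132+131=517 → 278/795 = 0.3497
Macro-recall = mean = (0.7283 + 0.6836 + 0.8403 + 0.5797 + 0.3497) / 5 = 0.636

0.636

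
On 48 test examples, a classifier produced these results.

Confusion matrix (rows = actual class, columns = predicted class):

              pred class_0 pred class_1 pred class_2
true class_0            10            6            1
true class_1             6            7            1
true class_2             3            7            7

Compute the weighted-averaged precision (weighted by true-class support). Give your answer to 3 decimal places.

0.564

Per-class precision (TP/(TP+FP)):
  class_0: TP=10, FP=6+3=9 → 10/19 = 0.5263
  class_1: TP=7, FP=6+7=13 → 7/20 = 0.3500
  class_2: TP=7, FP=1+1=2 → 7/9 = 0.7778
Weighted-precision = Σ (supportᵢ/N)·precisionᵢ with N=48: (17/48)·0.5263 + (14/48)·0.3500 + (17/48)·0.7778 = 0.564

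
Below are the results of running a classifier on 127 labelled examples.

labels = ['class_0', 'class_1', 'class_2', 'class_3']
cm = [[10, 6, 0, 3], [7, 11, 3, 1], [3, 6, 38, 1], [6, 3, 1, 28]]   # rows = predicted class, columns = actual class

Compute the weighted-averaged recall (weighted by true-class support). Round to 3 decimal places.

0.685

Per-class recall (TP/(TP+FN)):
  class_0: TP=10, FN=7+3+6=16 → 10/26 = 0.3846
  class_1: TP=11, FN=6+6+3=15 → 11/26 = 0.4231
  class_2: TP=38, FN=0+3+1=4 → 38/42 = 0.9048
  class_3: TP=28, FN=3+1+1=5 → 28/33 = 0.8485
Weighted-recall = Σ (supportᵢ/N)·recallᵢ with N=127: (26/127)·0.3846 + (26/127)·0.4231 + (42/127)·0.9048 + (33/127)·0.8485 = 0.685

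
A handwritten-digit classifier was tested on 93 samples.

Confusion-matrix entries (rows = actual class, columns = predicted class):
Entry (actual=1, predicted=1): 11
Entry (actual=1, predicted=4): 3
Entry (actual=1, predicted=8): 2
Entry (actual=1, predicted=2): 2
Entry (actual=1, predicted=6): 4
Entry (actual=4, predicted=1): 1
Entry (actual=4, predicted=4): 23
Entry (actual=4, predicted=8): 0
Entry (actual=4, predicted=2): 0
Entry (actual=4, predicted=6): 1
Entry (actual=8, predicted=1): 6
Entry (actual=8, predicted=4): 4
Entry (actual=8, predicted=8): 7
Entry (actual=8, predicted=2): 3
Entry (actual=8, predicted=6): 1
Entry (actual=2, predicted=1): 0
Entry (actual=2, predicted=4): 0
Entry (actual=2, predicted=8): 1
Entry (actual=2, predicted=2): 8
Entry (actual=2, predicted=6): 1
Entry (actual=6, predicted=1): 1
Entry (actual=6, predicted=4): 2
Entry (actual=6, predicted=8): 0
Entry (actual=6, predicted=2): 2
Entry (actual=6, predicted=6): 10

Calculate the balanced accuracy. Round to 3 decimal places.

Balanced accuracy = mean of per-class recall.
  1: recall = 11/22 = 0.5000
  4: recall = 23/25 = 0.9200
  8: recall = 7/21 = 0.3333
  2: recall = 8/10 = 0.8000
  6: recall = 10/15 = 0.6667
Mean = (0.5000 + 0.9200 + 0.3333 + 0.8000 + 0.6667) / 5 = 0.644

0.644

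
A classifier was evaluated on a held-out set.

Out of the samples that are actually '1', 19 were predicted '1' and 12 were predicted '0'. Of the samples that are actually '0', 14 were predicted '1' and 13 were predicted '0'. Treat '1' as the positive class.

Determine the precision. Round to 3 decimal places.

0.576

Precision = TP/(TP+FP) = 19/(19+14) = 19/33 = 0.576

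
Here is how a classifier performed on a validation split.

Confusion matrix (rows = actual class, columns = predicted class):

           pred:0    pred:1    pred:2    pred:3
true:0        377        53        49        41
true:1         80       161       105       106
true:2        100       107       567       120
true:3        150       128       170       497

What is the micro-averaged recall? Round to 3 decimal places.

0.570

Micro-averaging pools counts across classes: ΣTP=1602, ΣFP=1209, ΣFN=1209.
Micro-recall = TP/(TP+FN) on pooled counts = 0.570 (equals overall accuracy in single-label multiclass).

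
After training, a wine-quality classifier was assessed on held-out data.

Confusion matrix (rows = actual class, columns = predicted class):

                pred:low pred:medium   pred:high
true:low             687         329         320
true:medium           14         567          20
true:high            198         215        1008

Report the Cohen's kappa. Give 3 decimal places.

0.509

Observed agreement pₒ = trace/N = 2262/3358 = 0.6736
Expected agreement pₑ = Σ (rowᵢ·colᵢ)/N² = (1336·899 + 601·1111 + 1421·1348)/3358² = 0.3356
κ = (pₒ − pₑ)/(1 − pₑ) = (0.6736 − 0.3356)/(1 − 0.3356) = 0.509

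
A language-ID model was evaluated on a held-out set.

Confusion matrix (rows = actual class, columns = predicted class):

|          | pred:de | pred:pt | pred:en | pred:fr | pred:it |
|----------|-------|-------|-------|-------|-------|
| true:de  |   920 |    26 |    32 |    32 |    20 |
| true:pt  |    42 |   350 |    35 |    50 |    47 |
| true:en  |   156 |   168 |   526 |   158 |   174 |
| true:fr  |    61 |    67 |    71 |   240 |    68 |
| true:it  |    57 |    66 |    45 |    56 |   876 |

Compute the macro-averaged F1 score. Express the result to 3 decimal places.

0.636

Per-class F1 score (2·TP/(2·TP+FP+FN)):
  de: TP=920, FP=42+156+61+57=316, FN=26+32+32+20=110 → 1840/2266 = 0.8120
  pt: TP=350, FP=26+168+67+66=327, FN=42+35+50+47=174 → 700/1201 = 0.5828
  en: TP=526, FP=32+35+71+45=183, FN=156+168+158+174=656 → 1052/1891 = 0.5563
  fr: TP=240, FP=32+50+158+56=296, FN=61+67+71+68=267 → 480/1043 = 0.4602
  it: TP=876, FP=20+47+174+68=309, FN=57+66+45+56=224 → 1752/2285 = 0.7667
Macro-F1 score = mean = (0.8120 + 0.5828 + 0.5563 + 0.4602 + 0.7667) / 5 = 0.636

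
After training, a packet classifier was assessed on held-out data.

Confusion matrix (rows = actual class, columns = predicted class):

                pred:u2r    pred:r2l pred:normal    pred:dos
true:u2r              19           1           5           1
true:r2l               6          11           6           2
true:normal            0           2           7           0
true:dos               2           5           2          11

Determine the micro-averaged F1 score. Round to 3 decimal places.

Micro-averaging pools counts across classes: ΣTP=48, ΣFP=32, ΣFN=32.
Micro-F1 score = 2·TP/(2·TP+FP+FN) on pooled counts = 0.600 (equals overall accuracy in single-label multiclass).

0.600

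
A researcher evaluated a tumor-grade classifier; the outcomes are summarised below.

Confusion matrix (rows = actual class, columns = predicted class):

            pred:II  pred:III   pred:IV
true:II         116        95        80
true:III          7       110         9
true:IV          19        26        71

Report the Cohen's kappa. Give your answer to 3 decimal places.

Observed agreement pₒ = trace/N = 297/533 = 0.5572
Expected agreement pₑ = Σ (rowᵢ·colᵢ)/N² = (291·142 + 126·231 + 116·160)/533² = 0.3132
κ = (pₒ − pₑ)/(1 − pₑ) = (0.5572 − 0.3132)/(1 − 0.3132) = 0.355

0.355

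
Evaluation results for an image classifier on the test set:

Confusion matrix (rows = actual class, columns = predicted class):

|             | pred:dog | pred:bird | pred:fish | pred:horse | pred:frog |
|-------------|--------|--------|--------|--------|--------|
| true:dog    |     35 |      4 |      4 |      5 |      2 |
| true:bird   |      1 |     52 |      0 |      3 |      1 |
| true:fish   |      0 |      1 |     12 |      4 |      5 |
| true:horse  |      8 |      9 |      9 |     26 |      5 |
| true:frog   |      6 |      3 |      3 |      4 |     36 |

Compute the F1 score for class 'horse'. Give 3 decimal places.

Treat 'horse' as positive and all other classes as negative.
F1 score = 2·TP/(2·TP+FP+FN).
horse: TP=26, FP=5+3+4+4=16, FN=8+9+9+5=31 → 52/99 = 0.5253

0.525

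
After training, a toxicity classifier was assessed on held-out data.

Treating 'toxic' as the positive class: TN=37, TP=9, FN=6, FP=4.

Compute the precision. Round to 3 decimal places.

Precision = TP/(TP+FP) = 9/(9+4) = 9/13 = 0.692

0.692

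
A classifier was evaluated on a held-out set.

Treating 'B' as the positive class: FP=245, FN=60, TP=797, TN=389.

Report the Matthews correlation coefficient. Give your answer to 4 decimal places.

MCC = (TP·TN − FP·FN) / √((TP+FP)(TP+FN)(TN+FP)(TN+FN))
Numerator = 797·389 − 245·60 = 295333
Denominator = √(1042·857·634·449) = √254205030004 = 504187.4949
MCC = 295333 / 504187.4949 = 0.5858

0.5858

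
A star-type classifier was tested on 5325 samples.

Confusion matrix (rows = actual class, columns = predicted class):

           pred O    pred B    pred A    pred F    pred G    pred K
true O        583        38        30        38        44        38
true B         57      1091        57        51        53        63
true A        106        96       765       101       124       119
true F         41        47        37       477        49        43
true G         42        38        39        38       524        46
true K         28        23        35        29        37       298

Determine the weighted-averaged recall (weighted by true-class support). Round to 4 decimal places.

Per-class recall (TP/(TP+FN)):
  O: TP=583, FN=38+30+38+44+38=188 → 583/771 = 0.75616
  B: TP=1091, FN=57+57+51+53+63=281 → 1091/1372 = 0.79519
  A: TP=765, FN=106+96+101+124+119=546 → 765/1311 = 0.58352
  F: TP=477, FN=41+47+37+49+43=217 → 477/694 = 0.68732
  G: TP=524, FN=42+38+39+38+46=203 → 524/727 = 0.72077
  K: TP=298, FN=28+23+35+29+37=152 → 298/450 = 0.66222
Weighted-recall = Σ (supportᵢ/N)·recallᵢ with N=5325: (771/5325)·0.75616 + (1372/5325)·0.79519 + (1311/5325)·0.58352 + (694/5325)·0.68732 + (727/5325)·0.72077 + (450/5325)·0.66222 = 0.7020

0.7020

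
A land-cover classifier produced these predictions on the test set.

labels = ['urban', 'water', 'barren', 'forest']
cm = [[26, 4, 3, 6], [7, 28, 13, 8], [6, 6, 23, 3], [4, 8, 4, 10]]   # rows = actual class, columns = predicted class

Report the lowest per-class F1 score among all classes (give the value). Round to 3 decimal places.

Per-class F1 score (2·TP/(2·TP+FP+FN)):
  urban: TP=26, FP=7+6+4=17, FN=4+3+6=13 → 52/82 = 0.6341
  water: TP=28, FP=4+6+8=18, FN=7+13+8=28 → 56/102 = 0.5490
  barren: TP=23, FP=3+13+4=20, FN=6+6+3=15 → 46/81 = 0.5679
  forest: TP=10, FP=6+8+3=17, FN=4+8+4=16 → 20/53 = 0.3774
Lowest is class 'forest' with F1 score = 0.377.

0.377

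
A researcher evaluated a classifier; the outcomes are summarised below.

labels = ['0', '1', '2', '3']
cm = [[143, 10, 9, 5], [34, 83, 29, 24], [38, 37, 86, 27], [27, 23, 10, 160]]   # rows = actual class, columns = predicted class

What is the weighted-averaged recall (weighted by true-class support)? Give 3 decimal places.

Per-class recall (TP/(TP+FN)):
  0: TP=143, FN=10+9+5=24 → 143/167 = 0.8563
  1: TP=83, FN=34+29+24=87 → 83/170 = 0.4882
  2: TP=86, FN=38+37+27=102 → 86/188 = 0.4574
  3: TP=160, FN=27+23+10=60 → 160/220 = 0.7273
Weighted-recall = Σ (supportᵢ/N)·recallᵢ with N=745: (167/745)·0.8563 + (170/745)·0.4882 + (188/745)·0.4574 + (220/745)·0.7273 = 0.634

0.634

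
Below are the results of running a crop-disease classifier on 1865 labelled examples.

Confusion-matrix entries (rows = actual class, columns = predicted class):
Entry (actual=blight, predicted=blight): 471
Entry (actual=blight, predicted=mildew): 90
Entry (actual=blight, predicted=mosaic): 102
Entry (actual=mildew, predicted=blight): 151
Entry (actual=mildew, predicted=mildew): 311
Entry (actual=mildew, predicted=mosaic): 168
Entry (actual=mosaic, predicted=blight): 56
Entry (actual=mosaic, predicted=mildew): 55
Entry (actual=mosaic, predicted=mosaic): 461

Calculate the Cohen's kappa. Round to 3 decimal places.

Observed agreement pₒ = trace/N = 1243/1865 = 0.6665
Expected agreement pₑ = Σ (rowᵢ·colᵢ)/N² = (663·678 + 630·456 + 572·731)/1865² = 0.3320
κ = (pₒ − pₑ)/(1 − pₑ) = (0.6665 − 0.3320)/(1 − 0.3320) = 0.501

0.501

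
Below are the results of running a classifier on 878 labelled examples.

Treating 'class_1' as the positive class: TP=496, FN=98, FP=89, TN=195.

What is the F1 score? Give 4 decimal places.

Precision = TP/(TP+FP) = 496/585 = 0.8479
Recall = TP/(TP+FN) = 496/594 = 0.8350
F1 = 2·TP/(2·TP+FP+FN) = 992/1179 = 0.8414

0.8414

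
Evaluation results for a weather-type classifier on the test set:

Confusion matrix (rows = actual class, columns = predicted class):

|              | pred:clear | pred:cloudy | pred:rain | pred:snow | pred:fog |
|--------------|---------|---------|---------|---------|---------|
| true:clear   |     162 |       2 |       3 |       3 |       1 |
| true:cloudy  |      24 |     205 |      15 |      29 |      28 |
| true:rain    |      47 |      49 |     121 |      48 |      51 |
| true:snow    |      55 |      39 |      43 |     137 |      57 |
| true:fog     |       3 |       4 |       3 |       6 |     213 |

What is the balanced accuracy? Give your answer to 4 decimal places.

0.6711

Balanced accuracy = mean of per-class recall.
  clear: recall = 162/171 = 0.94737
  cloudy: recall = 205/301 = 0.68106
  rain: recall = 121/316 = 0.38291
  snow: recall = 137/331 = 0.41390
  fog: recall = 213/229 = 0.93013
Mean = (0.94737 + 0.68106 + 0.38291 + 0.41390 + 0.93013) / 5 = 0.6711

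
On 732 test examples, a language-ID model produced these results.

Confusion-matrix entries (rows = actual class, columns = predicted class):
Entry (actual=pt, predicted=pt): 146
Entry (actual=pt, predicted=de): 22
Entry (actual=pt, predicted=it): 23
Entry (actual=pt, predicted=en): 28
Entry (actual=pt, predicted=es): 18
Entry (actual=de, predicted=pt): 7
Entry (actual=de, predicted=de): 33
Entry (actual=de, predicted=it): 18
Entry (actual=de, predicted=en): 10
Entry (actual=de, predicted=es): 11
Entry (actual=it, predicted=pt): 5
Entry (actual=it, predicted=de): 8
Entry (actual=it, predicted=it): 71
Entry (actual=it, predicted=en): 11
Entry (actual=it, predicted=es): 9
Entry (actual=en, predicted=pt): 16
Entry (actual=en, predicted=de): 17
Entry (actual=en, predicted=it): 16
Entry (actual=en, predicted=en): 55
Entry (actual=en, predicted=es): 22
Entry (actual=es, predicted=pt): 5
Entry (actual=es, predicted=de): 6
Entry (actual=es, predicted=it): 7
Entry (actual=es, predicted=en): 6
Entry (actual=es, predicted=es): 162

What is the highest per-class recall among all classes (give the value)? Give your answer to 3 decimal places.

0.871

Per-class recall (TP/(TP+FN)):
  pt: TP=146, FN=22+23+28+18=91 → 146/237 = 0.6160
  de: TP=33, FN=7+18+10+11=46 → 33/79 = 0.4177
  it: TP=71, FN=5+8+11+9=33 → 71/104 = 0.6827
  en: TP=55, FN=16+17+16+22=71 → 55/126 = 0.4365
  es: TP=162, FN=5+6+7+6=24 → 162/186 = 0.8710
Highest is class 'es' with recall = 0.871.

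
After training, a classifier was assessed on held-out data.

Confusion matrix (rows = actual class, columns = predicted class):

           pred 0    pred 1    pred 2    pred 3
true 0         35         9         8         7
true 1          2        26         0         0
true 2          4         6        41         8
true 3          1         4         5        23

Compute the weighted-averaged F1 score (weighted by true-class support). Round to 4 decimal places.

0.6985

Per-class F1 score (2·TP/(2·TP+FP+FN)):
  0: TP=35, FP=2+4+1=7, FN=9+8+7=24 → 70/101 = 0.69307
  1: TP=26, FP=9+6+4=19, FN=2+0+0=2 → 52/73 = 0.71233
  2: TP=41, FP=8+0+5=13, FN=4+6+8=18 → 82/113 = 0.72566
  3: TP=23, FP=7+0+8=15, FN=1+4+5=10 → 46/71 = 0.64789
Weighted-F1 score = Σ (supportᵢ/N)·F1 scoreᵢ with N=179: (59/179)·0.69307 + (28/179)·0.71233 + (59/179)·0.72566 + (33/179)·0.64789 = 0.6985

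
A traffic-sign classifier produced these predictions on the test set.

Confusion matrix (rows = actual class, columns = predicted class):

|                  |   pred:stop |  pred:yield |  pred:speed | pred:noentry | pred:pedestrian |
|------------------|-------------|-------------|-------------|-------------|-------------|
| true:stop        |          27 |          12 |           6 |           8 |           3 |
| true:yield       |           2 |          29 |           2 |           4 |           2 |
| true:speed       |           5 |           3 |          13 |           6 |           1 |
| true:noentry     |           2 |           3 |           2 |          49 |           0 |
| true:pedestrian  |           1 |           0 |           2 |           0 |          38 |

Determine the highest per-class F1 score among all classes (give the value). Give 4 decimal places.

0.8941

Per-class F1 score (2·TP/(2·TP+FP+FN)):
  stop: TP=27, FP=2+5+2+1=10, FN=12+6+8+3=29 → 54/93 = 0.58065
  yield: TP=29, FP=12+3+3+0=18, FN=2+2+4+2=10 → 58/86 = 0.67442
  speed: TP=13, FP=6+2+2+2=12, FN=5+3+6+1=15 → 26/53 = 0.49057
  noentry: TP=49, FP=8+4+6+0=18, FN=2+3+2+0=7 → 98/123 = 0.79675
  pedestrian: TP=38, FP=3+2+1+0=6, FN=1+0+2+0=3 → 76/85 = 0.89412
Highest is class 'pedestrian' with F1 score = 0.8941.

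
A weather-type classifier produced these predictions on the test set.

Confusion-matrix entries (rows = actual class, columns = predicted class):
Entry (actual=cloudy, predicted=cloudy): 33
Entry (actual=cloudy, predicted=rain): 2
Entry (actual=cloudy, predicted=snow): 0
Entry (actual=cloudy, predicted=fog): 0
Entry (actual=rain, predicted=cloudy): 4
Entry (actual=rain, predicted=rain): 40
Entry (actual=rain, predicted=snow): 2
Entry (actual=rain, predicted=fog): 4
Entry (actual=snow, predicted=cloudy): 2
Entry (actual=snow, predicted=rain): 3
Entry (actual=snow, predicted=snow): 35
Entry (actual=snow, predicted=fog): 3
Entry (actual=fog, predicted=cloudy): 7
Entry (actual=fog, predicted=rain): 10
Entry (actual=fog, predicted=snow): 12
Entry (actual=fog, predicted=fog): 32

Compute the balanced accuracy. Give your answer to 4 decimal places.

Balanced accuracy = mean of per-class recall.
  cloudy: recall = 33/35 = 0.94286
  rain: recall = 40/50 = 0.80000
  snow: recall = 35/43 = 0.81395
  fog: recall = 32/61 = 0.52459
Mean = (0.94286 + 0.80000 + 0.81395 + 0.52459) / 4 = 0.7704

0.7704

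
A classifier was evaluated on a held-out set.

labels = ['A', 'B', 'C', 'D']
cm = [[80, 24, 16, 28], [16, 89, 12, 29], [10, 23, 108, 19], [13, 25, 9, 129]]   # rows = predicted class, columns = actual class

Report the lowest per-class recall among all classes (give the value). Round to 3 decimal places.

0.553

Per-class recall (TP/(TP+FN)):
  A: TP=80, FN=16+10+13=39 → 80/119 = 0.6723
  B: TP=89, FN=24+23+25=72 → 89/161 = 0.5528
  C: TP=108, FN=16+12+9=37 → 108/145 = 0.7448
  D: TP=129, FN=28+29+19=76 → 129/205 = 0.6293
Lowest is class 'B' with recall = 0.553.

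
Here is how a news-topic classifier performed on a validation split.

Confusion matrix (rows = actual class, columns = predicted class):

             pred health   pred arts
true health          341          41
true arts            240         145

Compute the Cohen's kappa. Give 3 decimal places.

0.269

Observed agreement pₒ = trace/N = 486/767 = 0.6336
Expected agreement pₑ = Σ (rowᵢ·colᵢ)/N² = (382·581 + 385·186)/767² = 0.4990
κ = (pₒ − pₑ)/(1 − pₑ) = (0.6336 − 0.4990)/(1 − 0.4990) = 0.269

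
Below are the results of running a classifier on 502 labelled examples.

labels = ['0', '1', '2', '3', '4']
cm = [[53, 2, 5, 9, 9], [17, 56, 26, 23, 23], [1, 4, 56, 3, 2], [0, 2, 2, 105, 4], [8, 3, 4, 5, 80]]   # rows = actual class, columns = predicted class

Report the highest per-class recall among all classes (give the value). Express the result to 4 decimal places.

0.9292

Per-class recall (TP/(TP+FN)):
  0: TP=53, FN=2+5+9+9=25 → 53/78 = 0.67949
  1: TP=56, FN=17+26+23+23=89 → 56/145 = 0.38621
  2: TP=56, FN=1+4+3+2=10 → 56/66 = 0.84848
  3: TP=105, FN=0+2+2+4=8 → 105/113 = 0.92920
  4: TP=80, FN=8+3+4+5=20 → 80/100 = 0.80000
Highest is class '3' with recall = 0.9292.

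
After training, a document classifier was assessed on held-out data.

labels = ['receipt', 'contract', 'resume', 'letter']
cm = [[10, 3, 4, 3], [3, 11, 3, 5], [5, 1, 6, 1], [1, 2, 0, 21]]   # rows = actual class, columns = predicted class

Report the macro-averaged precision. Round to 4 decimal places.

0.5837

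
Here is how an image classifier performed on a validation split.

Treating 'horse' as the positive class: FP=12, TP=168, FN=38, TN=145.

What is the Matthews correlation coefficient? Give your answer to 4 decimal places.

MCC = (TP·TN − FP·FN) / √((TP+FP)(TP+FN)(TN+FP)(TN+FN))
Numerator = 168·145 − 12·38 = 23904
Denominator = √(180·206·157·183) = √1065345480 = 32639.6305
MCC = 23904 / 32639.6305 = 0.7324

0.7324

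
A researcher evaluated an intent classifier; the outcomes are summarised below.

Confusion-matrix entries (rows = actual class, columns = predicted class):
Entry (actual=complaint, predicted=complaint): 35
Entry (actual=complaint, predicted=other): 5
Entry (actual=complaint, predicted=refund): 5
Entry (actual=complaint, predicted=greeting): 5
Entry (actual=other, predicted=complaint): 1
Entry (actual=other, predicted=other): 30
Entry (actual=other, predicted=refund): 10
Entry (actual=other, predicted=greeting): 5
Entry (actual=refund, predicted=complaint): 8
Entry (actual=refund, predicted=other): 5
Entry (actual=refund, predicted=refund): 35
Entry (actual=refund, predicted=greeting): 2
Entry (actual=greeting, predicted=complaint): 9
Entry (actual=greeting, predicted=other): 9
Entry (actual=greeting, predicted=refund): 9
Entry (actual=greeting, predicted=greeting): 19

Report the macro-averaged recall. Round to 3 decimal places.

0.616

Per-class recall (TP/(TP+FN)):
  complaint: TP=35, FN=5+5+5=15 → 35/50 = 0.7000
  other: TP=30, FN=1+10+5=16 → 30/46 = 0.6522
  refund: TP=35, FN=8+5+2=15 → 35/50 = 0.7000
  greeting: TP=19, FN=9+9+9=27 → 19/46 = 0.4130
Macro-recall = mean = (0.7000 + 0.6522 + 0.7000 + 0.4130) / 4 = 0.616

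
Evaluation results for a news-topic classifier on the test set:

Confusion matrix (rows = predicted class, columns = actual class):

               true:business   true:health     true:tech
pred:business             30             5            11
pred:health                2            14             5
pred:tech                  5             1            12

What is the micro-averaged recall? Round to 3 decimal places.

0.659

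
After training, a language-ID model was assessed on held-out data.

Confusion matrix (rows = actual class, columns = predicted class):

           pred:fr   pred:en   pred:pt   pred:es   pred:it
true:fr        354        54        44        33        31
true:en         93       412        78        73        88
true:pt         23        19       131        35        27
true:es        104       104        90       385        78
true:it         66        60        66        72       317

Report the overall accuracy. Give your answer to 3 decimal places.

Accuracy = trace / total = (354+412+131+385+317=1599) / 2837 = 1599/2837 = 0.564

0.564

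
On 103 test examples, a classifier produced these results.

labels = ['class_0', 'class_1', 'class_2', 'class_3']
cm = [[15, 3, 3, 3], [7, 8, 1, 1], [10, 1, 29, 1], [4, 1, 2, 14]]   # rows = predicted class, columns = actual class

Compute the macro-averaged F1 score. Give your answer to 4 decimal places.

Per-class F1 score (2·TP/(2·TP+FP+FN)):
  class_0: TP=15, FP=3+3+3=9, FN=7+10+4=21 → 30/60 = 0.50000
  class_1: TP=8, FP=7+1+1=9, FN=3+1+1=5 → 16/30 = 0.53333
  class_2: TP=29, FP=10+1+1=12, FN=3+1+2=6 → 58/76 = 0.76316
  class_3: TP=14, FP=4+1+2=7, FN=3+1+1=5 → 28/40 = 0.70000
Macro-F1 score = mean = (0.50000 + 0.53333 + 0.76316 + 0.70000) / 4 = 0.6241

0.6241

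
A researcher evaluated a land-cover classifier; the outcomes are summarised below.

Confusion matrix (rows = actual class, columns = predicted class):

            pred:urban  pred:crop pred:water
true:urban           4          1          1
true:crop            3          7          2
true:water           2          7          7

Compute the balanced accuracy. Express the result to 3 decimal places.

0.563

Balanced accuracy = mean of per-class recall.
  urban: recall = 4/6 = 0.6667
  crop: recall = 7/12 = 0.5833
  water: recall = 7/16 = 0.4375
Mean = (0.6667 + 0.5833 + 0.4375) / 3 = 0.563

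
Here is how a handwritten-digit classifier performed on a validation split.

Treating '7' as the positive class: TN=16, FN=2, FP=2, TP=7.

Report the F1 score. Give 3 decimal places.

0.778

Precision = TP/(TP+FP) = 7/9 = 0.7778
Recall = TP/(TP+FN) = 7/9 = 0.7778
F1 = 2·TP/(2·TP+FP+FN) = 14/18 = 0.778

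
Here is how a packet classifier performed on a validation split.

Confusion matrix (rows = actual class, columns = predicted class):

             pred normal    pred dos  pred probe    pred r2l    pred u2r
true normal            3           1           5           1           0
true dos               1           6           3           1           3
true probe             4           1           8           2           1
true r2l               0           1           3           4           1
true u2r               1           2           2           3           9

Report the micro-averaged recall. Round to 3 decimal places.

Micro-averaging pools counts across classes: ΣTP=30, ΣFP=36, ΣFN=36.
Micro-recall = TP/(TP+FN) on pooled counts = 0.455 (equals overall accuracy in single-label multiclass).

0.455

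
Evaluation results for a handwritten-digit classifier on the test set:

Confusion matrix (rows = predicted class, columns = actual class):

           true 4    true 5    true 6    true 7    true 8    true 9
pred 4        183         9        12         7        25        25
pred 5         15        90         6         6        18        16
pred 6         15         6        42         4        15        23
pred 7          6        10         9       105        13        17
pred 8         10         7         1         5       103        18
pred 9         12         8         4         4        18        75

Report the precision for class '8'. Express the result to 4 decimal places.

0.7153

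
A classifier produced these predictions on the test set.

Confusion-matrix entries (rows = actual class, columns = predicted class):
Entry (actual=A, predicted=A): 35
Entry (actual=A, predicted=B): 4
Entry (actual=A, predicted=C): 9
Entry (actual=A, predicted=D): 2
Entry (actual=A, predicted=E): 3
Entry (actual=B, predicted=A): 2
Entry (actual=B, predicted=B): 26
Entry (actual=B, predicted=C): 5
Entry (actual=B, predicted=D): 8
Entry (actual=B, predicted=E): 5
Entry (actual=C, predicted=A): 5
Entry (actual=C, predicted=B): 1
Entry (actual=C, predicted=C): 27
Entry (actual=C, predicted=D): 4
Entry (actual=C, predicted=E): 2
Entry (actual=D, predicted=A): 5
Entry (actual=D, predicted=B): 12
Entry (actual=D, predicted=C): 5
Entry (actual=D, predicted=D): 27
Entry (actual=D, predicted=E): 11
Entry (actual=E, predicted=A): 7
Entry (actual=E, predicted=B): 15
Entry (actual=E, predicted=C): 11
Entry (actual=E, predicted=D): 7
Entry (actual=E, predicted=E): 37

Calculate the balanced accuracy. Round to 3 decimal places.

0.570

Balanced accuracy = mean of per-class recall.
  A: recall = 35/53 = 0.6604
  B: recall = 26/46 = 0.5652
  C: recall = 27/39 = 0.6923
  D: recall = 27/60 = 0.4500
  E: recall = 37/77 = 0.4805
Mean = (0.6604 + 0.5652 + 0.6923 + 0.4500 + 0.4805) / 5 = 0.570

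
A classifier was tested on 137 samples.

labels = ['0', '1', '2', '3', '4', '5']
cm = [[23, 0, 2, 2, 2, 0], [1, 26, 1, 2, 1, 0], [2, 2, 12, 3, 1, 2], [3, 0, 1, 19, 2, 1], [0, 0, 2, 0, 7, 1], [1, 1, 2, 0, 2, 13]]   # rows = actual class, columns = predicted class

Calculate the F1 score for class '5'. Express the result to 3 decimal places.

One-vs-rest for '5': TP = diagonal; FP = other classes predicted '5'; FN = '5' predicted as other.
F1 score = 2·TP/(2·TP+FP+FN).
5: TP=13, FP=0+0+2+1+1=4, FN=1+1+2+0+2=6 → 26/36 = 0.7222

0.722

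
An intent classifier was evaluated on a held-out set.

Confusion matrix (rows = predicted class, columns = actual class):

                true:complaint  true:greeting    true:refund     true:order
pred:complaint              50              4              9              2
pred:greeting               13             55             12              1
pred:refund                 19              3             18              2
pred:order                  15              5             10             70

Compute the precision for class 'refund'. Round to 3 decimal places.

precision = TP/(TP+FP).
refund: TP=18, FP=19+3+2=24 → 18/42 = 0.4286

0.429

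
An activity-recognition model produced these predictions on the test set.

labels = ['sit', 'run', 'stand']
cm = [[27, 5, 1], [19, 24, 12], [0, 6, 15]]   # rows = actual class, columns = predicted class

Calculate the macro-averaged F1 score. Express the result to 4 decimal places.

Per-class F1 score (2·TP/(2·TP+FP+FN)):
  sit: TP=27, FP=19+0=19, FN=5+1=6 → 54/79 = 0.68354
  run: TP=24, FP=5+6=11, FN=19+12=31 → 48/90 = 0.53333
  stand: TP=15, FP=1+12=13, FN=0+6=6 → 30/49 = 0.61224
Macro-F1 score = mean = (0.68354 + 0.53333 + 0.61224) / 3 = 0.6097

0.6097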